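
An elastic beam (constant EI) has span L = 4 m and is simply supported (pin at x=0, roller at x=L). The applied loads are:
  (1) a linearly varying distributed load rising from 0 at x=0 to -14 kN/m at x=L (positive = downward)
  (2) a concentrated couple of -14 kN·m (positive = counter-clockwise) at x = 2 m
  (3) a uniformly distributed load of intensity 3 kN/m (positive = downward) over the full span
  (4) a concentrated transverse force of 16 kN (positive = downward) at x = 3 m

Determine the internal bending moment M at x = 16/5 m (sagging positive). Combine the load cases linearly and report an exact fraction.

Load 1 — triangular load w₀=-14 kN/m (0→w₀ over full span):
  M_1 = w₀Lx/6 - w₀x³/(6L) = (-14)·4·(16/5)/6 - (-14)·(16/5)³/(6·4) = -1344/125 kN·m
Load 2 — applied couple M₀=-14 kN·m at a=2 m (b=L-a=2):
  M_2 = M₀x/L - M₀  [x>a] = (-14)·(16/5)/4 - (-14) = 14/5 kN·m
Load 3 — uniform load w=3 kN/m over full span:
  M_3 = wx(L-x)/2 = 3·(16/5)·(4-(16/5))/2 = 96/25 kN·m
Load 4 — point force P=16 kN at a=3 m (b=L-a=1):
  M_4 = Pa(L-x)/L  [x>a] = 16·3·(4-(16/5))/4 = 48/5 kN·m
Superposition: M = Σ M_i = 686/125 kN·m ≈ 5.488000 kN·m

M(16/5) = 686/125 kN·m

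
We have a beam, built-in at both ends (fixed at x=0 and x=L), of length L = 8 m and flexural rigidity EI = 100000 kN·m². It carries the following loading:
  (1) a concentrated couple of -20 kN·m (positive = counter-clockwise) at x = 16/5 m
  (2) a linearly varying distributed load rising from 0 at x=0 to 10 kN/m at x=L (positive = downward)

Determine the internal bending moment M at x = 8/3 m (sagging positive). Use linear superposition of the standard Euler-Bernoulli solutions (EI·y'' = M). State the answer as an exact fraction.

Load 1 — applied couple M₀=-20 kN·m at a=16/5 m (b=L-a=24/5):
  M_1 = R_Ax - M_A  [x≤a] with R_A=-18/5, M_A=-12/5 = (-18/5)·(8/3) - (-12/5) = -36/5 kN·m
Load 2 — triangular load w₀=10 kN/m (0→w₀ over full span):
  M_2 = 3w₀Lx/20 - w₀L²/30 - w₀x³/(6L) = 3·10·8·(8/3)/20 - 10·8²/30 - 10·(8/3)³/(6·8) = 544/81 kN·m
Superposition: M = Σ M_i = -196/405 kN·m ≈ -0.483951 kN·m

M(8/3) = -196/405 kN·m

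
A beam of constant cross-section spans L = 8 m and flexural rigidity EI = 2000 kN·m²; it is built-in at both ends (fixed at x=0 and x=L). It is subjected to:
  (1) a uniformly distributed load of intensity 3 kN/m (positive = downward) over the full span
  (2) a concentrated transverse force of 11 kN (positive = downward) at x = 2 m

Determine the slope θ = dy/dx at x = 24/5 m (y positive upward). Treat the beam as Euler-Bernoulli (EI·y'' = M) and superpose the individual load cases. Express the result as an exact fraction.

Load 1 — uniform load w=3 kN/m over full span:
  θ_1 = -wx(L-x)(L-2x)/(12EI) = -3·(24/5)·(8-(24/5))·(8-2·(24/5))/(12·2000) = 48/15625 rad
Load 2 — point force P=11 kN at a=2 m (b=L-a=6):
  θ_2 = Pa²(L-x)(2bL-(3b+a)(L-x))/(2L³EI)  [x>a] = 11·2²·(8-(24/5))·(2·6·8-(3·6+2)·(8-(24/5)))/(2·8³·2000) = 11/5000 rad
Superposition: θ = Σ θ_i = 659/125000 rad ≈ 0.005272 rad

θ(24/5) = 659/125000 rad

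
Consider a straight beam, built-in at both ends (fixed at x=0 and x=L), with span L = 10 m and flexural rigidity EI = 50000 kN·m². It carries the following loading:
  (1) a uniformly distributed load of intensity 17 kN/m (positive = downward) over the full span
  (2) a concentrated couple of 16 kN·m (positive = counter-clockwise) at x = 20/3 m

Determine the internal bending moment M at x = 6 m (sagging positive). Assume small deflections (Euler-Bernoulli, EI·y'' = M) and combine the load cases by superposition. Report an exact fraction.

M(6) = 349/5 kN·m

Load 1 — uniform load w=17 kN/m over full span:
  M_1 = wLx/2 - wL²/12 - wx²/2 = 17·10·6/2 - 17·10²/12 - 17·6²/2 = 187/3 kN·m
Load 2 — applied couple M₀=16 kN·m at a=20/3 m (b=L-a=10/3):
  M_2 = R_Ax - M_A  [x≤a] with R_A=32/15, M_A=16/3 = (32/15)·6 - (16/3) = 112/15 kN·m
Superposition: M = Σ M_i = 349/5 kN·m ≈ 69.800000 kN·m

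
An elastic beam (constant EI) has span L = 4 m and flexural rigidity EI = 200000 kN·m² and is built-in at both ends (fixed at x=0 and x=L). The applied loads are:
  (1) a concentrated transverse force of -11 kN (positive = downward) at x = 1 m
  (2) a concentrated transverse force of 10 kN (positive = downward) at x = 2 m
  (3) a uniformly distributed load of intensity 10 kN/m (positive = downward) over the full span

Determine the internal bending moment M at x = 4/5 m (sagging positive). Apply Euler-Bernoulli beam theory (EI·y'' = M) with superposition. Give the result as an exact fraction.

M(4/5) = -133/48 kN·m

Load 1 — point force P=-11 kN at a=1 m (b=L-a=3):
  M_1 = Pb²(3a+b)x/L³ - Pab²/L²  [x≤a] = (-11)·3²·(3·1+3)·(4/5)/4³ - (-11)·1·3²/4² = -99/80 kN·m
Load 2 — point force P=10 kN at a=2 m (b=L-a=2):
  M_2 = Pb²(3a+b)x/L³ - Pab²/L²  [x≤a] = 10·2²·(3·2+2)·(4/5)/4³ - 10·2·2²/4² = -1 kN·m
Load 3 — uniform load w=10 kN/m over full span:
  M_3 = wLx/2 - wL²/12 - wx²/2 = 10·4·(4/5)/2 - 10·4²/12 - 10·(4/5)²/2 = -8/15 kN·m
Superposition: M = Σ M_i = -133/48 kN·m ≈ -2.770833 kN·m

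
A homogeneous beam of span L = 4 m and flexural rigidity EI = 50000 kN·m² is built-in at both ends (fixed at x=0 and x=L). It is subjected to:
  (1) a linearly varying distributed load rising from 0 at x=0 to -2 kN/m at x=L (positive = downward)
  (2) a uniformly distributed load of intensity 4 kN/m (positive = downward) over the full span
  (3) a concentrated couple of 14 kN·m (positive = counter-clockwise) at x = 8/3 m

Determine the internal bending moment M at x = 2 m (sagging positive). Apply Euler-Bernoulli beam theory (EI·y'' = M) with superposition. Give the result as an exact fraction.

M(2) = 20/3 kN·m

Load 1 — triangular load w₀=-2 kN/m (0→w₀ over full span):
  M_1 = 3w₀Lx/20 - w₀L²/30 - w₀x³/(6L) = 3·(-2)·4·2/20 - (-2)·4²/30 - (-2)·2³/(6·4) = -2/3 kN·m
Load 2 — uniform load w=4 kN/m over full span:
  M_2 = wLx/2 - wL²/12 - wx²/2 = 4·4·2/2 - 4·4²/12 - 4·2²/2 = 8/3 kN·m
Load 3 — applied couple M₀=14 kN·m at a=8/3 m (b=L-a=4/3):
  M_3 = R_Ax - M_A  [x≤a] with R_A=14/3, M_A=14/3 = (14/3)·2 - (14/3) = 14/3 kN·m
Superposition: M = Σ M_i = 20/3 kN·m ≈ 6.666667 kN·m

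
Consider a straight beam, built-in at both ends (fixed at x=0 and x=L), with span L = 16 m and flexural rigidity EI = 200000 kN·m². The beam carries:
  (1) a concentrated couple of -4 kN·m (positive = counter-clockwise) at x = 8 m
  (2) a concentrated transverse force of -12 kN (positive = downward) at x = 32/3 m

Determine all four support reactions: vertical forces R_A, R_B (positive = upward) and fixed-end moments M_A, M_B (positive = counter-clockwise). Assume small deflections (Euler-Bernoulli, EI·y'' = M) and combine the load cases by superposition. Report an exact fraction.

R_A = -251/72 kN, M_A = -137/9 kN·m, R_B = -613/72 kN, M_B = 247/9 kN·m

Load 1 — applied couple M₀=-4 kN·m at a=8 m (b=L-a=8):
  R_A = 6M₀ab/L³ = 6·(-4)·8·8/16³ = -3/8 kN
  M_A = M₀b(2a-b)/L² = (-4)·8·(2·8-8)/16² = -1 kN·m
  R_B = -6M₀ab/L³ = -6·(-4)·8·8/16³ = 3/8 kN
  M_B = M₀a(2b-a)/L² = (-4)·8·(2·8-8)/16² = -1 kN·m
Load 2 — point force P=-12 kN at a=32/3 m (b=L-a=16/3):
  R_A = Pb²(3a+b)/L³ = (-12)·(16/3)²·(3·(32/3)+(16/3))/16³ = -28/9 kN
  M_A = Pab²/L² = (-12)·(32/3)·(16/3)²/16² = -128/9 kN·m
  R_B = Pa²(a+3b)/L³ = (-12)·(32/3)²·((32/3)+3·(16/3))/16³ = -80/9 kN
  M_B = -Pa²b/L² = -(-12)·(32/3)²·(16/3)/16² = 256/9 kN·m
Superposition: R_A = -251/72 kN, M_A = -137/9 kN·m, R_B = -613/72 kN, M_B = 247/9 kN·m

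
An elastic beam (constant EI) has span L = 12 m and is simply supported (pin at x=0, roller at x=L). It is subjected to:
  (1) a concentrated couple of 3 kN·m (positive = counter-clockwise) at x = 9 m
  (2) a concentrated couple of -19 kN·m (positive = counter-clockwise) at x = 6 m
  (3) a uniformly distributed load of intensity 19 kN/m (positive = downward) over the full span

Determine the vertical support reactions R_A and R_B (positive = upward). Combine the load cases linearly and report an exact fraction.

Load 1 — applied couple M₀=3 kN·m at a=9 m (b=L-a=3):
  R_A = M₀/L = 3/12 = 1/4 kN
  R_B = -M₀/L = -3/12 = -1/4 kN
Load 2 — applied couple M₀=-19 kN·m at a=6 m (b=L-a=6):
  R_A = M₀/L = (-19)/12 = -19/12 kN
  R_B = -M₀/L = -(-19)/12 = 19/12 kN
Load 3 — uniform load w=19 kN/m over full span:
  R_A = wL/2 = 19·12/2 = 114 kN
  R_B = wL/2 = 19·12/2 = 114 kN
Superposition: R_A = 338/3 kN, R_B = 346/3 kN

R_A = 338/3 kN, R_B = 346/3 kN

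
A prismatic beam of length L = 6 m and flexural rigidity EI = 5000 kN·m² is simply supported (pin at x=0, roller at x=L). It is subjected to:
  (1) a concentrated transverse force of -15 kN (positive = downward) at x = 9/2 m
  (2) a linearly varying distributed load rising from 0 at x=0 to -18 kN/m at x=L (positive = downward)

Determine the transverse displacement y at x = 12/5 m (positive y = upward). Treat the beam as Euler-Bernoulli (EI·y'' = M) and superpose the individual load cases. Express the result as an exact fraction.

y(12/5) = 22992957/625000000 m

Load 1 — point force P=-15 kN at a=9/2 m (b=L-a=3/2):
  y_1 = -Pbx(L²-b²-x²)/(6LEI)  [x≤a] = -(-15)·(3/2)·(12/5)·(6²-(3/2)²-(12/5)²)/(6·6·5000) = 8397/1000000 m
Load 2 — triangular load w₀=-18 kN/m (0→w₀ over full span):
  y_2 = -w₀x(7L⁴-10L²x²+3x⁴)/(360LEI) = -(-18)·(12/5)·(7·6⁴-10·6²·(12/5)²+3·(12/5)⁴)/(360·6·5000) = 277263/9765625 m
Superposition: y = Σ y_i = 22992957/625000000 m ≈ 0.036789 m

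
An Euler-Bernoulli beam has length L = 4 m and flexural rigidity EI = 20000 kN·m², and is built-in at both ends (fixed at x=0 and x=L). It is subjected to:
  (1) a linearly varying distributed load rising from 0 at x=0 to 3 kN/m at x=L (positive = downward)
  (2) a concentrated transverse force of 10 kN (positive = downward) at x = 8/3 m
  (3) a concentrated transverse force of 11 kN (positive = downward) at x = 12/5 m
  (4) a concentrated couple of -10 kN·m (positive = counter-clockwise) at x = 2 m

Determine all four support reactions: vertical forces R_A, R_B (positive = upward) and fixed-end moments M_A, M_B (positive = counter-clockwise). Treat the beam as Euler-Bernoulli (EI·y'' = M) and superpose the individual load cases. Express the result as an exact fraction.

R_A = 60947/13500 kN, M_A = 42437/6750 kN·m, R_B = 303553/13500 kN, M_B = -115843/6750 kN·m

Load 1 — triangular load w₀=3 kN/m (0→w₀ over full span):
  R_A = 3w₀L/20 = 3·3·4/20 = 9/5 kN
  M_A = w₀L²/30 = 3·4²/30 = 8/5 kN·m
  R_B = 7w₀L/20 = 7·3·4/20 = 21/5 kN
  M_B = -w₀L²/20 = -3·4²/20 = -12/5 kN·m
Load 2 — point force P=10 kN at a=8/3 m (b=L-a=4/3):
  R_A = Pb²(3a+b)/L³ = 10·(4/3)²·(3·(8/3)+(4/3))/4³ = 70/27 kN
  M_A = Pab²/L² = 10·(8/3)·(4/3)²/4² = 80/27 kN·m
  R_B = Pa²(a+3b)/L³ = 10·(8/3)²·((8/3)+3·(4/3))/4³ = 200/27 kN
  M_B = -Pa²b/L² = -10·(8/3)²·(4/3)/4² = -160/27 kN·m
Load 3 — point force P=11 kN at a=12/5 m (b=L-a=8/5):
  R_A = Pb²(3a+b)/L³ = 11·(8/5)²·(3·(12/5)+(8/5))/4³ = 484/125 kN
  M_A = Pab²/L² = 11·(12/5)·(8/5)²/4² = 528/125 kN·m
  R_B = Pa²(a+3b)/L³ = 11·(12/5)²·((12/5)+3·(8/5))/4³ = 891/125 kN
  M_B = -Pa²b/L² = -11·(12/5)²·(8/5)/4² = -792/125 kN·m
Load 4 — applied couple M₀=-10 kN·m at a=2 m (b=L-a=2):
  R_A = 6M₀ab/L³ = 6·(-10)·2·2/4³ = -15/4 kN
  M_A = M₀b(2a-b)/L² = (-10)·2·(2·2-2)/4² = -5/2 kN·m
  R_B = -6M₀ab/L³ = -6·(-10)·2·2/4³ = 15/4 kN
  M_B = M₀a(2b-a)/L² = (-10)·2·(2·2-2)/4² = -5/2 kN·m
Superposition: R_A = 60947/13500 kN, M_A = 42437/6750 kN·m, R_B = 303553/13500 kN, M_B = -115843/6750 kN·m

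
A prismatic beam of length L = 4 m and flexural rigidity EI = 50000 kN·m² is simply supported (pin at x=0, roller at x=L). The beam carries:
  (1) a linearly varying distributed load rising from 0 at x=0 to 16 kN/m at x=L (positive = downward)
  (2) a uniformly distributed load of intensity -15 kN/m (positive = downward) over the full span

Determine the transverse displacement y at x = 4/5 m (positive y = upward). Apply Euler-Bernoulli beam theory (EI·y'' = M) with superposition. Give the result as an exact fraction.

y(4/5) = 42968/146484375 m

Load 1 — triangular load w₀=16 kN/m (0→w₀ over full span):
  y_1 = -w₀x(7L⁴-10L²x²+3x⁴)/(360LEI) = -16·(4/5)·(7·4⁴-10·4²·(4/5)²+3·(4/5)⁴)/(360·4·50000) = -44032/146484375 m
Load 2 — uniform load w=-15 kN/m over full span:
  y_2 = -wx(L³-2Lx²+x³)/(24EI) = -(-15)·(4/5)·(4³-2·4·(4/5)²+(4/5)³)/(24·50000) = 232/390625 m
Superposition: y = Σ y_i = 42968/146484375 m ≈ 0.000293 m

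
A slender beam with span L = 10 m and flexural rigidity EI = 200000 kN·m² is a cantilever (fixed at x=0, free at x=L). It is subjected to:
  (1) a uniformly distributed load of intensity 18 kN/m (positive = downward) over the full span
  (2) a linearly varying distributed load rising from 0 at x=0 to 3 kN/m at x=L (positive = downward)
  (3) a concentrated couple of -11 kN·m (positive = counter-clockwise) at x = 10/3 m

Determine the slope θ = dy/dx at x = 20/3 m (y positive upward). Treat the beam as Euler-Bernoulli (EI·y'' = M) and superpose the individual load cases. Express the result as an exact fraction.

θ(20/3) = -26597/1620000 rad

Load 1 — uniform load w=18 kN/m over full span:
  θ_1 = -wx(x²-3Lx+3L²)/(6EI) = -18·(20/3)·((20/3)²-3·10·(20/3)+3·10²)/(6·200000) = -13/900 rad
Load 2 — triangular load w₀=3 kN/m (0→w₀ over full span):
  θ_2 = (w₀Lx²/4-w₀L²x/3-w₀x⁴/(24L))/EI = (3·10·(20/3)²/4-3·10²·(20/3)/3-3·(20/3)⁴/(24·10))/200000 = -29/16200 rad
Load 3 — applied couple M₀=-11 kN·m at a=10/3 m (b=L-a=20/3):
  θ_3 = M₀a/EI  [x>a] = (-11)·(10/3)/200000 = -11/60000 rad
Superposition: θ = Σ θ_i = -26597/1620000 rad ≈ -0.016418 rad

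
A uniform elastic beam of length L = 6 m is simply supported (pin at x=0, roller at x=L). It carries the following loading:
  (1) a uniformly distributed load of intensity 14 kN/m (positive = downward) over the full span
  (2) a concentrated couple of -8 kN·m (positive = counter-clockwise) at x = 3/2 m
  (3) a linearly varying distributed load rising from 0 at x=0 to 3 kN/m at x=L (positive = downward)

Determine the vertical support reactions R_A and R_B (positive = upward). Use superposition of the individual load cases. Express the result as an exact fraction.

R_A = 131/3 kN, R_B = 148/3 kN

Load 1 — uniform load w=14 kN/m over full span:
  R_A = wL/2 = 14·6/2 = 42 kN
  R_B = wL/2 = 14·6/2 = 42 kN
Load 2 — applied couple M₀=-8 kN·m at a=3/2 m (b=L-a=9/2):
  R_A = M₀/L = (-8)/6 = -4/3 kN
  R_B = -M₀/L = -(-8)/6 = 4/3 kN
Load 3 — triangular load w₀=3 kN/m (0→w₀ over full span):
  R_A = w₀L/6 = 3·6/6 = 3 kN
  R_B = w₀L/3 = 3·6/3 = 6 kN
Superposition: R_A = 131/3 kN, R_B = 148/3 kN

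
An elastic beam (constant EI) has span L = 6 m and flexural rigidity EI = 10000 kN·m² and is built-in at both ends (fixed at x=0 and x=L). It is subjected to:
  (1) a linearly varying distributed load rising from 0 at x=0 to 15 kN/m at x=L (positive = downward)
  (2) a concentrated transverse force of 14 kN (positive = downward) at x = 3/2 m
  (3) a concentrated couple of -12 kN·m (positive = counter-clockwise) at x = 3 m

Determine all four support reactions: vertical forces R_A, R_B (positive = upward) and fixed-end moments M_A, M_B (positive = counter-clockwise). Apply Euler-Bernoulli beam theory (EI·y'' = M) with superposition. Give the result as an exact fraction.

R_A = 357/16 kN, M_A = 429/16 kN·m, R_B = 587/16 kN, M_B = -543/16 kN·m

Load 1 — triangular load w₀=15 kN/m (0→w₀ over full span):
  R_A = 3w₀L/20 = 3·15·6/20 = 27/2 kN
  M_A = w₀L²/30 = 15·6²/30 = 18 kN·m
  R_B = 7w₀L/20 = 7·15·6/20 = 63/2 kN
  M_B = -w₀L²/20 = -15·6²/20 = -27 kN·m
Load 2 — point force P=14 kN at a=3/2 m (b=L-a=9/2):
  R_A = Pb²(3a+b)/L³ = 14·(9/2)²·(3·(3/2)+(9/2))/6³ = 189/16 kN
  M_A = Pab²/L² = 14·(3/2)·(9/2)²/6² = 189/16 kN·m
  R_B = Pa²(a+3b)/L³ = 14·(3/2)²·((3/2)+3·(9/2))/6³ = 35/16 kN
  M_B = -Pa²b/L² = -14·(3/2)²·(9/2)/6² = -63/16 kN·m
Load 3 — applied couple M₀=-12 kN·m at a=3 m (b=L-a=3):
  R_A = 6M₀ab/L³ = 6·(-12)·3·3/6³ = -3 kN
  M_A = M₀b(2a-b)/L² = (-12)·3·(2·3-3)/6² = -3 kN·m
  R_B = -6M₀ab/L³ = -6·(-12)·3·3/6³ = 3 kN
  M_B = M₀a(2b-a)/L² = (-12)·3·(2·3-3)/6² = -3 kN·m
Superposition: R_A = 357/16 kN, M_A = 429/16 kN·m, R_B = 587/16 kN, M_B = -543/16 kN·m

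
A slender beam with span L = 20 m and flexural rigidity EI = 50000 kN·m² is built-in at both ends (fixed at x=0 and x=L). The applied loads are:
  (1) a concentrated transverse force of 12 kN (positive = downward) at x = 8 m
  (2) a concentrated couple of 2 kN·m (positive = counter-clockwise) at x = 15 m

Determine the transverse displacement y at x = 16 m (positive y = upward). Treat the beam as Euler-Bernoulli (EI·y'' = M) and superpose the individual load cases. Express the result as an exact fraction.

Load 1 — point force P=12 kN at a=8 m (b=L-a=12):
  y_1 = -Pa²(L-x)²(3bL-(3b+a)(L-x))/(6L³EI)  [x>a] = -12·8²·(20-16)²·(3·12·20-(3·12+8)·(20-16))/(6·20³·50000) = -1088/390625 m
Load 2 — applied couple M₀=2 kN·m at a=15 m (b=L-a=5):
  y_2 = (R_Ax³/6 - M_Ax²/2 - M₀(x-a)²/2)/EI  [x>a] with R_A=9/80, M_A=5/8 = ((9/80)·16³/6 - (5/8)·16²/2 - 2·(16-15)²/2)/50000 = -21/250000 m
Superposition: y = Σ y_i = -17933/6250000 m ≈ -0.002869 m

y(16) = -17933/6250000 m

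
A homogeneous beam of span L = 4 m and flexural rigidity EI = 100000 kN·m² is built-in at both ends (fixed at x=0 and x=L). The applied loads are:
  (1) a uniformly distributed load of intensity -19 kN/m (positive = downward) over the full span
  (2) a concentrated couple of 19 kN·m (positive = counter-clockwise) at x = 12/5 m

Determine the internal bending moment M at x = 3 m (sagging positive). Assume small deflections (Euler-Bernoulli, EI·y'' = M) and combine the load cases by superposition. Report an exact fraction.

Load 1 — uniform load w=-19 kN/m over full span:
  M_1 = wLx/2 - wL²/12 - wx²/2 = (-19)·4·3/2 - (-19)·4²/12 - (-19)·3²/2 = -19/6 kN·m
Load 2 — applied couple M₀=19 kN·m at a=12/5 m (b=L-a=8/5):
  M_2 = R_Ax - M_A - M₀  [x>a] with R_A=171/25, M_A=152/25 = (171/25)·3 - (152/25) - 19 = -114/25 kN·m
Superposition: M = Σ M_i = -1159/150 kN·m ≈ -7.726667 kN·m

M(3) = -1159/150 kN·m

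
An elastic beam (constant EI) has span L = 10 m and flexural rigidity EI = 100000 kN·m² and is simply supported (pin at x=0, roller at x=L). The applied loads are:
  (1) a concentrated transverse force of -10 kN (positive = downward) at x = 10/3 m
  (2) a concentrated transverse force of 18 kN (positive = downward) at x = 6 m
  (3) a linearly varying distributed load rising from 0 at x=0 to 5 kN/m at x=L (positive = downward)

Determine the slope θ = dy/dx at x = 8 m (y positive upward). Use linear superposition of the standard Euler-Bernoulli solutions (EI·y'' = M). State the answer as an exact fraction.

θ(8) = 54673/40500000 rad

Load 1 — point force P=-10 kN at a=10/3 m (b=L-a=20/3):
  θ_1 = -Pa(2L²-6Lx+3x²+a²)/(6LEI)  [x>a] = -(-10)·(10/3)·(2·10²-6·10·8+3·8²+(10/3)²)/(6·10·100000) = -173/405000 rad
Load 2 — point force P=18 kN at a=6 m (b=L-a=4):
  θ_2 = -Pa(2L²-6Lx+3x²+a²)/(6LEI)  [x>a] = -18·6·(2·10²-6·10·8+3·8²+6²)/(6·10·100000) = 117/125000 rad
Load 3 — triangular load w₀=5 kN/m (0→w₀ over full span):
  θ_3 = -w₀(7L⁴-30L²x²+15x⁴)/(360LEI) = -5·(7·10⁴-30·10²·8²+15·8⁴)/(360·10·100000) = 757/900000 rad
Superposition: θ = Σ θ_i = 54673/40500000 rad ≈ 0.001350 rad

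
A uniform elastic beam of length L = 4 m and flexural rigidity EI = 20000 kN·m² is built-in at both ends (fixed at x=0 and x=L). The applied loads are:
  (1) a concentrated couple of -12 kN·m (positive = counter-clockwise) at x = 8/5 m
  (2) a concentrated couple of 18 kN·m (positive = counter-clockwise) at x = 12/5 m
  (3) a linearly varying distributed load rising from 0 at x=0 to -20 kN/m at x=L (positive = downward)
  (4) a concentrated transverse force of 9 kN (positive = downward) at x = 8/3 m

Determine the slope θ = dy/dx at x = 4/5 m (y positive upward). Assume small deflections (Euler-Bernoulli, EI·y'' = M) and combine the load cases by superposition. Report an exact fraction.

Load 1 — applied couple M₀=-12 kN·m at a=8/5 m (b=L-a=12/5):
  θ_1 = (R_Ax²/2 - M_Ax)/EI  [x≤a] with R_A=-108/25, M_A=-36/25 = ((-108/25)·(4/5)²/2 - (-36/25)·(4/5))/20000 = -9/781250 rad
Load 2 — applied couple M₀=18 kN·m at a=12/5 m (b=L-a=8/5):
  θ_2 = (R_Ax²/2 - M_Ax)/EI  [x≤a] with R_A=162/25, M_A=144/25 = ((162/25)·(4/5)²/2 - (144/25)·(4/5))/20000 = -99/781250 rad
Load 3 — triangular load w₀=-20 kN/m (0→w₀ over full span):
  θ_3 = -w₀(2x(L-x)(L-2x)(x+2L)+x²(L-x)²)/(120LEI) = -(-20)·(2·(4/5)·(4-(4/5))·(4-2·(4/5))·((4/5)+2·4)+(4/5)²·(4-(4/5))²)/(120·4·20000) = 56/234375 rad
Load 4 — point force P=9 kN at a=8/3 m (b=L-a=4/3):
  θ_4 = -Pb²x(2aL-(3a+b)x)/(2L³EI)  [x≤a] = -9·(4/3)²·(4/5)·(2·(8/3)·4-(3·(8/3)+(4/3))·(4/5))/(2·4³·20000) = -13/187500 rad
Superposition: θ = Σ θ_i = 49/1562500 rad ≈ 0.000031 rad

θ(4/5) = 49/1562500 rad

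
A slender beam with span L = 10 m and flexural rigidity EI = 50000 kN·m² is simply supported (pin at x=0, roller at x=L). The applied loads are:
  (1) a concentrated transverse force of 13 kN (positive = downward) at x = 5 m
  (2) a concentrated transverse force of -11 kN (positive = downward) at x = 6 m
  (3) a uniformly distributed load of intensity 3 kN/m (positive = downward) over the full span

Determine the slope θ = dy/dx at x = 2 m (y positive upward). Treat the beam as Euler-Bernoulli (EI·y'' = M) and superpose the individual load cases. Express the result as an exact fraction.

Load 1 — point force P=13 kN at a=5 m (b=L-a=5):
  θ_1 = -Pb(L²-b²-3x²)/(6LEI)  [x≤a] = -13·5·(10²-5²-3·2²)/(6·10·50000) = -273/200000 rad
Load 2 — point force P=-11 kN at a=6 m (b=L-a=4):
  θ_2 = -Pb(L²-b²-3x²)/(6LEI)  [x≤a] = -(-11)·4·(10²-4²-3·2²)/(6·10·50000) = 33/31250 rad
Load 3 — uniform load w=3 kN/m over full span:
  θ_3 = -w(L³-6Lx²+4x³)/(24EI) = -3·(10³-6·10·2²+4·2³)/(24·50000) = -99/50000 rad
Superposition: θ = Σ θ_i = -2289/1000000 rad ≈ -0.002289 rad

θ(2) = -2289/1000000 rad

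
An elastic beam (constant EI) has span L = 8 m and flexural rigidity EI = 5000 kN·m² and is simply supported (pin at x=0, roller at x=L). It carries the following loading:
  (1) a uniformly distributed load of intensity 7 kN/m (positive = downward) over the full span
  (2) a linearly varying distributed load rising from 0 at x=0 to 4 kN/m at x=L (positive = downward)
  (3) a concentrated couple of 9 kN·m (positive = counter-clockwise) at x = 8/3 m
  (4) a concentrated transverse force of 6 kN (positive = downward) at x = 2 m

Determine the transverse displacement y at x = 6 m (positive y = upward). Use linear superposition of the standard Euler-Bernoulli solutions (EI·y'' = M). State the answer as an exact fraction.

Load 1 — uniform load w=7 kN/m over full span:
  y_1 = -wx(L³-2Lx²+x³)/(24EI) = -7·6·(8³-2·8·6²+6³)/(24·5000) = -133/2500 m
Load 2 — triangular load w₀=4 kN/m (0→w₀ over full span):
  y_2 = -w₀x(7L⁴-10L²x²+3x⁴)/(360LEI) = -4·6·(7·8⁴-10·8²·6²+3·6⁴)/(360·8·5000) = -119/7500 m
Load 3 — applied couple M₀=9 kN·m at a=8/3 m (b=L-a=16/3):
  y_3 = (M₀x³/(6L)-M₀(x-a)²/2+C₁x)/EI  [x>a] with C₁=M₀(3b²-L²)/(6L)=4 = (9·6³/(6·8)-9·(6-(8/3))²/2+4·6)/5000 = 29/10000 m
Load 4 — point force P=6 kN at a=2 m (b=L-a=6):
  y_4 = -Pa(L-x)(2Lx-a²-x²)/(6LEI)  [x>a] = -6·2·(8-6)·(2·8·6-2²-6²)/(6·8·5000) = -7/1250 m
Superposition: y = Σ y_i = -2153/30000 m ≈ -0.071767 m

y(6) = -2153/30000 m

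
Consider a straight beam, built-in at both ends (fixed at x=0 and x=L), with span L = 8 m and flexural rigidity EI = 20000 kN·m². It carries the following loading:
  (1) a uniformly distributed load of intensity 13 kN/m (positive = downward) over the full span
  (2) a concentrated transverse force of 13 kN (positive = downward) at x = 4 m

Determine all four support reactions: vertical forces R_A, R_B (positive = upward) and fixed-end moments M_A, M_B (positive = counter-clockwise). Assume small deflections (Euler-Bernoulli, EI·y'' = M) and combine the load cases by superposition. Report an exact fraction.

Load 1 — uniform load w=13 kN/m over full span:
  R_A = wL/2 = 13·8/2 = 52 kN
  M_A = wL²/12 = 13·8²/12 = 208/3 kN·m
  R_B = wL/2 = 13·8/2 = 52 kN
  M_B = -wL²/12 = -13·8²/12 = -208/3 kN·m
Load 2 — point force P=13 kN at a=4 m (b=L-a=4):
  R_A = Pb²(3a+b)/L³ = 13·4²·(3·4+4)/8³ = 13/2 kN
  M_A = Pab²/L² = 13·4·4²/8² = 13 kN·m
  R_B = Pa²(a+3b)/L³ = 13·4²·(4+3·4)/8³ = 13/2 kN
  M_B = -Pa²b/L² = -13·4²·4/8² = -13 kN·m
Superposition: R_A = 117/2 kN, M_A = 247/3 kN·m, R_B = 117/2 kN, M_B = -247/3 kN·m

R_A = 117/2 kN, M_A = 247/3 kN·m, R_B = 117/2 kN, M_B = -247/3 kN·m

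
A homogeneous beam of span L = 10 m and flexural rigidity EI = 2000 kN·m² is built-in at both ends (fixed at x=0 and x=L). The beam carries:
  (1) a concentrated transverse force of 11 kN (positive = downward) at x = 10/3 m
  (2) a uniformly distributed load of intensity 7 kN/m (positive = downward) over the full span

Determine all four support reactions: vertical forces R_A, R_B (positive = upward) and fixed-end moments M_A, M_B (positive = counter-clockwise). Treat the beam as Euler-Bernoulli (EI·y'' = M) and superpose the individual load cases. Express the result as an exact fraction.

R_A = 1165/27 kN, M_A = 2015/27 kN·m, R_B = 1022/27 kN, M_B = -1795/27 kN·m

Load 1 — point force P=11 kN at a=10/3 m (b=L-a=20/3):
  R_A = Pb²(3a+b)/L³ = 11·(20/3)²·(3·(10/3)+(20/3))/10³ = 220/27 kN
  M_A = Pab²/L² = 11·(10/3)·(20/3)²/10² = 440/27 kN·m
  R_B = Pa²(a+3b)/L³ = 11·(10/3)²·((10/3)+3·(20/3))/10³ = 77/27 kN
  M_B = -Pa²b/L² = -11·(10/3)²·(20/3)/10² = -220/27 kN·m
Load 2 — uniform load w=7 kN/m over full span:
  R_A = wL/2 = 7·10/2 = 35 kN
  M_A = wL²/12 = 7·10²/12 = 175/3 kN·m
  R_B = wL/2 = 7·10/2 = 35 kN
  M_B = -wL²/12 = -7·10²/12 = -175/3 kN·m
Superposition: R_A = 1165/27 kN, M_A = 2015/27 kN·m, R_B = 1022/27 kN, M_B = -1795/27 kN·m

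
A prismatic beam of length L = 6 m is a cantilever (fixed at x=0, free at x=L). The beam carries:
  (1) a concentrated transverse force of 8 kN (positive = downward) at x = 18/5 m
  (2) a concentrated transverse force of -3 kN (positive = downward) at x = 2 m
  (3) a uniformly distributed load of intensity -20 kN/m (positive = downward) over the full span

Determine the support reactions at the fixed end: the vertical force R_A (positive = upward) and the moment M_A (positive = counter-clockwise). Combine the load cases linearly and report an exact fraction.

R_A = -115 kN, M_A = -1686/5 kN·m

Load 1 — point force P=8 kN at a=18/5 m (b=L-a=12/5):
  R_A = P = 8 kN
  M_A = Pa = 8·(18/5) = 144/5 kN·m
Load 2 — point force P=-3 kN at a=2 m (b=L-a=4):
  R_A = P = (-3) = -3 kN
  M_A = Pa = (-3)·2 = -6 kN·m
Load 3 — uniform load w=-20 kN/m over full span:
  R_A = wL = (-20)·6 = -120 kN
  M_A = wL²/2 = (-20)·6²/2 = -360 kN·m
Superposition: R_A = -115 kN, M_A = -1686/5 kN·m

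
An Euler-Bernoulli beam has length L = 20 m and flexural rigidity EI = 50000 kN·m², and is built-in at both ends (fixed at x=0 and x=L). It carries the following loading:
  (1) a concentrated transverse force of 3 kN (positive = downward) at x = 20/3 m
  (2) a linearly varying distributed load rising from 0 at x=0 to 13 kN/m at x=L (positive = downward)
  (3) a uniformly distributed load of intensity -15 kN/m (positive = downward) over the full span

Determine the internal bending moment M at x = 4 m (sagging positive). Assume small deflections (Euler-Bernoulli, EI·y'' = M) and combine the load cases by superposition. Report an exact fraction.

M(4) = -64/15 kN·m

Load 1 — point force P=3 kN at a=20/3 m (b=L-a=40/3):
  M_1 = Pb²(3a+b)x/L³ - Pab²/L²  [x≤a] = 3·(40/3)²·(3·(20/3)+(40/3))·4/20³ - 3·(20/3)·(40/3)²/20² = 0 kN·m
Load 2 — triangular load w₀=13 kN/m (0→w₀ over full span):
  M_2 = 3w₀Lx/20 - w₀L²/30 - w₀x³/(6L) = 3·13·20·4/20 - 13·20²/30 - 13·4³/(6·20) = -364/15 kN·m
Load 3 — uniform load w=-15 kN/m over full span:
  M_3 = wLx/2 - wL²/12 - wx²/2 = (-15)·20·4/2 - (-15)·20²/12 - (-15)·4²/2 = 20 kN·m
Superposition: M = Σ M_i = -64/15 kN·m ≈ -4.266667 kN·m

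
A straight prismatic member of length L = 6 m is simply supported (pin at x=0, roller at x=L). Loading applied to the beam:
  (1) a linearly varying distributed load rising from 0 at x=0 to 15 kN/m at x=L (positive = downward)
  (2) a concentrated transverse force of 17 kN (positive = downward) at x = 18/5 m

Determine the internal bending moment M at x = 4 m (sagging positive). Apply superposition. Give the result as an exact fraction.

M(4) = 806/15 kN·m

Load 1 — triangular load w₀=15 kN/m (0→w₀ over full span):
  M_1 = w₀Lx/6 - w₀x³/(6L) = 15·6·4/6 - 15·4³/(6·6) = 100/3 kN·m
Load 2 — point force P=17 kN at a=18/5 m (b=L-a=12/5):
  M_2 = Pa(L-x)/L  [x>a] = 17·(18/5)·(6-4)/6 = 102/5 kN·m
Superposition: M = Σ M_i = 806/15 kN·m ≈ 53.733333 kN·m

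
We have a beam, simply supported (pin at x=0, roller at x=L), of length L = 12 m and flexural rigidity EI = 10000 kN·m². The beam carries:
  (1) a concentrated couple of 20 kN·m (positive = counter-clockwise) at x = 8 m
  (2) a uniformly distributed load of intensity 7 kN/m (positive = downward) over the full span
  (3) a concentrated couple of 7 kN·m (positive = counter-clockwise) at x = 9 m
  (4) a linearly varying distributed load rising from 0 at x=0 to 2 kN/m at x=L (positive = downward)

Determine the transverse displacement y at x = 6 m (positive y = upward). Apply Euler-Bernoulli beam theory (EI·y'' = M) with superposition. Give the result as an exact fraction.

Load 1 — applied couple M₀=20 kN·m at a=8 m (b=L-a=4):
  y_1 = (M₀x³/(6L)+C₁x)/EI  [x≤a] with C₁=M₀(3b²-L²)/(6L)=-80/3 = (20·6³/(6·12)+(-80/3)·6)/10000 = -1/100 m
Load 2 — uniform load w=7 kN/m over full span:
  y_2 = -wx(L³-2Lx²+x³)/(24EI) = -7·6·(12³-2·12·6²+6³)/(24·10000) = -189/1000 m
Load 3 — applied couple M₀=7 kN·m at a=9 m (b=L-a=3):
  y_3 = (M₀x³/(6L)+C₁x)/EI  [x≤a] with C₁=M₀(3b²-L²)/(6L)=-91/8 = (7·6³/(6·12)+(-91/8)·6)/10000 = -189/40000 m
Load 4 — triangular load w₀=2 kN/m (0→w₀ over full span):
  y_4 = -w₀x(7L⁴-10L²x²+3x⁴)/(360LEI) = -2·6·(7·12⁴-10·12²·6²+3·6⁴)/(360·12·10000) = -27/1000 m
Superposition: y = Σ y_i = -9229/40000 m ≈ -0.230725 m

y(6) = -9229/40000 m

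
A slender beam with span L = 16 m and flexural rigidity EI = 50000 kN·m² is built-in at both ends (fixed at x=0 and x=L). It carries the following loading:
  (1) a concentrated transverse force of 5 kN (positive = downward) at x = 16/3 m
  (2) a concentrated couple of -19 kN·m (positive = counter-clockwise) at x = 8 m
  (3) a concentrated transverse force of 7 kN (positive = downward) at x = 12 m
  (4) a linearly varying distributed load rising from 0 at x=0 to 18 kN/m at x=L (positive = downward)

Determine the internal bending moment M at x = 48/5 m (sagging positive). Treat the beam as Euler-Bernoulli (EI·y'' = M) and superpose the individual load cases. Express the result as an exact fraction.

Load 1 — point force P=5 kN at a=16/3 m (b=L-a=32/3):
  M_1 = Pa²(a+3b)(L-x)/L³ - Pa²b/L²  [x>a] = 5·(16/3)²·((16/3)+3·(32/3))·(16-(48/5))/16³ - 5·(16/3)²·(32/3)/16² = 64/27 kN·m
Load 2 — applied couple M₀=-19 kN·m at a=8 m (b=L-a=8):
  M_2 = R_Ax - M_A - M₀  [x>a] with R_A=-57/32, M_A=-19/4 = (-57/32)·(48/5) - (-19/4) - (-19) = 133/20 kN·m
Load 3 — point force P=7 kN at a=12 m (b=L-a=4):
  M_3 = Pb²(3a+b)x/L³ - Pab²/L²  [x≤a] = 7·4²·(3·12+4)·(48/5)/16³ - 7·12·4²/16² = 21/4 kN·m
Load 4 — triangular load w₀=18 kN/m (0→w₀ over full span):
  M_4 = 3w₀Lx/20 - w₀L²/30 - w₀x³/(6L) = 3·18·16·(48/5)/20 - 18·16²/30 - 18·(48/5)³/(6·16) = 11904/125 kN·m
Superposition: M = Σ M_i = 739141/6750 kN·m ≈ 109.502370 kN·m

M(48/5) = 739141/6750 kN·m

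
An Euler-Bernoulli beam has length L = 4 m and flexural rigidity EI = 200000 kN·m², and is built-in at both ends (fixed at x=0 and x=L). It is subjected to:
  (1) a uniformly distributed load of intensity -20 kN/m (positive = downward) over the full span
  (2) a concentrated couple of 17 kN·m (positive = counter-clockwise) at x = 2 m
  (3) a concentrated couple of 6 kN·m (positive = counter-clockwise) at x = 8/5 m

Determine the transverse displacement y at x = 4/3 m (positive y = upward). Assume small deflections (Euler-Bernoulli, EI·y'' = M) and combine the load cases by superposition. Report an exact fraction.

y(4/3) = 28823/607500000 m

Load 1 — uniform load w=-20 kN/m over full span:
  y_1 = -wx²(L-x)²/(24EI) = -(-20)·(4/3)²·(4-(4/3))²/(24·200000) = 8/151875 m
Load 2 — applied couple M₀=17 kN·m at a=2 m (b=L-a=2):
  y_2 = (R_Ax³/6 - M_Ax²/2)/EI  [x≤a] with R_A=51/8, M_A=17/4 = ((51/8)·(4/3)³/6 - (17/4)·(4/3)²/2)/200000 = -17/2700000 m
Load 3 — applied couple M₀=6 kN·m at a=8/5 m (b=L-a=12/5):
  y_3 = (R_Ax³/6 - M_Ax²/2)/EI  [x≤a] with R_A=54/25, M_A=18/25 = ((54/25)·(4/3)³/6 - (18/25)·(4/3)²/2)/200000 = 1/937500 m
Superposition: y = Σ y_i = 28823/607500000 m ≈ 0.000047 m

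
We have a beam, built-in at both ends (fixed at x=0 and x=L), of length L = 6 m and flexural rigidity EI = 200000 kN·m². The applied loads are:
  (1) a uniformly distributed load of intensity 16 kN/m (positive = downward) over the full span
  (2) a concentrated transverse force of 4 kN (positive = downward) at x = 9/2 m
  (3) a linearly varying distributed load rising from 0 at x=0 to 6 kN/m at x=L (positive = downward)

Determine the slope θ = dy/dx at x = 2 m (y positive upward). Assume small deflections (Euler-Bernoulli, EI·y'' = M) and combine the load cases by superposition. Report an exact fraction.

θ(2) = -133/1000000 rad

Load 1 — uniform load w=16 kN/m over full span:
  θ_1 = -wx(L-x)(L-2x)/(12EI) = -16·2·(6-2)·(6-2·2)/(12·200000) = -1/9375 rad
Load 2 — point force P=4 kN at a=9/2 m (b=L-a=3/2):
  θ_2 = -Pb²x(2aL-(3a+b)x)/(2L³EI)  [x≤a] = -4·(3/2)²·2·(2·(9/2)·6-(3·(9/2)+(3/2))·2)/(2·6³·200000) = -1/200000 rad
Load 3 — triangular load w₀=6 kN/m (0→w₀ over full span):
  θ_3 = -w₀(2x(L-x)(L-2x)(x+2L)+x²(L-x)²)/(120LEI) = -6·(2·2·(6-2)·(6-2·2)·(2+2·6)+2²·(6-2)²)/(120·6·200000) = -1/46875 rad
Superposition: θ = Σ θ_i = -133/1000000 rad ≈ -0.000133 rad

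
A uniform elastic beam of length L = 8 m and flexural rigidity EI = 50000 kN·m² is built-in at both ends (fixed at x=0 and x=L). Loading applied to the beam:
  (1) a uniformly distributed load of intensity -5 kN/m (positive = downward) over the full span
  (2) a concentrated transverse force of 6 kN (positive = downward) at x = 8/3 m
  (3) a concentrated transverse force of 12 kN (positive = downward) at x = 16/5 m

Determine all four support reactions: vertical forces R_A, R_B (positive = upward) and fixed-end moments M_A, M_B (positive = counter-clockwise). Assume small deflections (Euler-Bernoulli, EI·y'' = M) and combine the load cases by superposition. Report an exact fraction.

Load 1 — uniform load w=-5 kN/m over full span:
  R_A = wL/2 = (-5)·8/2 = -20 kN
  M_A = wL²/12 = (-5)·8²/12 = -80/3 kN·m
  R_B = wL/2 = (-5)·8/2 = -20 kN
  M_B = -wL²/12 = -(-5)·8²/12 = 80/3 kN·m
Load 2 — point force P=6 kN at a=8/3 m (b=L-a=16/3):
  R_A = Pb²(3a+b)/L³ = 6·(16/3)²·(3·(8/3)+(16/3))/8³ = 40/9 kN
  M_A = Pab²/L² = 6·(8/3)·(16/3)²/8² = 64/9 kN·m
  R_B = Pa²(a+3b)/L³ = 6·(8/3)²·((8/3)+3·(16/3))/8³ = 14/9 kN
  M_B = -Pa²b/L² = -6·(8/3)²·(16/3)/8² = -32/9 kN·m
Load 3 — point force P=12 kN at a=16/5 m (b=L-a=24/5):
  R_A = Pb²(3a+b)/L³ = 12·(24/5)²·(3·(16/5)+(24/5))/8³ = 972/125 kN
  M_A = Pab²/L² = 12·(16/5)·(24/5)²/8² = 1728/125 kN·m
  R_B = Pa²(a+3b)/L³ = 12·(16/5)²·((16/5)+3·(24/5))/8³ = 528/125 kN
  M_B = -Pa²b/L² = -12·(16/5)²·(24/5)/8² = -1152/125 kN·m
Superposition: R_A = -8752/1125 kN, M_A = -6448/1125 kN·m, R_B = -15998/1125 kN, M_B = 15632/1125 kN·m

R_A = -8752/1125 kN, M_A = -6448/1125 kN·m, R_B = -15998/1125 kN, M_B = 15632/1125 kN·m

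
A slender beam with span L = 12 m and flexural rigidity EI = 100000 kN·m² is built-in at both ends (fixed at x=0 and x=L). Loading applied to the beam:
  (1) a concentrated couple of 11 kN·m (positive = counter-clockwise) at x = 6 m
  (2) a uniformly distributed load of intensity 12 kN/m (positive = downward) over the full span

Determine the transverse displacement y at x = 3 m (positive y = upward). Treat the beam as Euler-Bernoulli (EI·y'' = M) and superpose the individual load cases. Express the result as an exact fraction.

y(3) = -5931/1600000 m

Load 1 — applied couple M₀=11 kN·m at a=6 m (b=L-a=6):
  y_1 = (R_Ax³/6 - M_Ax²/2)/EI  [x≤a] with R_A=11/8, M_A=11/4 = ((11/8)·3³/6 - (11/4)·3²/2)/100000 = -99/1600000 m
Load 2 — uniform load w=12 kN/m over full span:
  y_2 = -wx²(L-x)²/(24EI) = -12·3²·(12-3)²/(24·100000) = -729/200000 m
Superposition: y = Σ y_i = -5931/1600000 m ≈ -0.003707 m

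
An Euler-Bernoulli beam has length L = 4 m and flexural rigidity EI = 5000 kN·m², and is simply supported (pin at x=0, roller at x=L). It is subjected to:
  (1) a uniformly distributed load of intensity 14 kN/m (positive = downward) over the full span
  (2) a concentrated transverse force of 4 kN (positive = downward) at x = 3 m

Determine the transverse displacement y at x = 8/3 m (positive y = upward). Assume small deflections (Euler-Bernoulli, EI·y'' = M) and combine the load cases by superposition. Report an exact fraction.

Load 1 — uniform load w=14 kN/m over full span:
  y_1 = -wx(L³-2Lx²+x³)/(24EI) = -14·(8/3)·(4³-2·4·(8/3)²+(8/3)³)/(24·5000) = -1232/151875 m
Load 2 — point force P=4 kN at a=3 m (b=L-a=1):
  y_2 = -Pbx(L²-b²-x²)/(6LEI)  [x≤a] = -4·1·(8/3)·(4²-1²-(8/3)²)/(6·4·5000) = -71/101250 m
Superposition: y = Σ y_i = -2677/303750 m ≈ -0.008813 m

y(8/3) = -2677/303750 m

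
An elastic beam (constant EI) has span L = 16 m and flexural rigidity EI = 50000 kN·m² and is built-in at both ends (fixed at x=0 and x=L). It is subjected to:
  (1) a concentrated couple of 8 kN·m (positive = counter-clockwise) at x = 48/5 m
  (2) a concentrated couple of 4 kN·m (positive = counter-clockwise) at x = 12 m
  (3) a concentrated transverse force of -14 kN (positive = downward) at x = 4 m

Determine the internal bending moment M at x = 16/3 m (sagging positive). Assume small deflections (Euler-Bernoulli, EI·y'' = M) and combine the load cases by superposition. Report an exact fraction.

Load 1 — applied couple M₀=8 kN·m at a=48/5 m (b=L-a=32/5):
  M_1 = R_Ax - M_A  [x≤a] with R_A=18/25, M_A=64/25 = (18/25)·(16/3) - (64/25) = 32/25 kN·m
Load 2 — applied couple M₀=4 kN·m at a=12 m (b=L-a=4):
  M_2 = R_Ax - M_A  [x≤a] with R_A=9/32, M_A=5/4 = (9/32)·(16/3) - (5/4) = 1/4 kN·m
Load 3 — point force P=-14 kN at a=4 m (b=L-a=12):
  M_3 = Pa²(a+3b)(L-x)/L³ - Pa²b/L²  [x>a] = (-14)·4²·(4+3·12)·(16-(16/3))/16³ - (-14)·4²·12/16² = -77/6 kN·m
Superposition: M = Σ M_i = -3391/300 kN·m ≈ -11.303333 kN·m

M(16/3) = -3391/300 kN·m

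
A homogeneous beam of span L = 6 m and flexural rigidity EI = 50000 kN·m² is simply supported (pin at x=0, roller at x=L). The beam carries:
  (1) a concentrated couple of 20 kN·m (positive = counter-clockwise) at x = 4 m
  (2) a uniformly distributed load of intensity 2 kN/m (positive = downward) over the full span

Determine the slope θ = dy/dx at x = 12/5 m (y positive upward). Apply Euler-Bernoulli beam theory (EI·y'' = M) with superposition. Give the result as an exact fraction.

Load 1 — applied couple M₀=20 kN·m at a=4 m (b=L-a=2):
  θ_1 = (M₀x²/(2L)+C₁)/EI  [x≤a] with C₁=M₀(3b²-L²)/(6L)=-40/3 = (20·(12/5)²/(2·6)+(-40/3))/50000 = -7/93750 rad
Load 2 — uniform load w=2 kN/m over full span:
  θ_2 = -w(L³-6Lx²+4x³)/(24EI) = -2·(6³-6·6·(12/5)²+4·(12/5)³)/(24·50000) = -333/3125000 rad
Superposition: θ = Σ θ_i = -1699/9375000 rad ≈ -0.000181 rad

θ(12/5) = -1699/9375000 rad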